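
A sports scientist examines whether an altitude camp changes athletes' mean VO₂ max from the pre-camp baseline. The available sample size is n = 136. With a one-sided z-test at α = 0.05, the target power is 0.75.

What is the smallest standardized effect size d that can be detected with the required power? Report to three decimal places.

Required noncentrality: δ = z_{0.05} + z_{0.25} = 1.645 + 0.674 = 2.319.
δ = d·√n ⇒ d = δ/√n = 2.319/√136 = 0.1989.

d ≈ 0.199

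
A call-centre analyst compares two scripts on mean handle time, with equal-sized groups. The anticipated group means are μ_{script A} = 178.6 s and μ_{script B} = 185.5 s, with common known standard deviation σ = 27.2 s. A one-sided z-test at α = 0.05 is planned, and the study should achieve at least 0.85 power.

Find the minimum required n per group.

Standardized effect: d = |μ_{script A} − μ_{script B}| / σ = |178.6 − 185.5| / 27.2 = 0.2537
Set Φ(δ − 1.645) = 0.85; then δ − 1.645 = Φ⁻¹(0.85) = 1.036, giving δ = 2.681.
δ = d·√(n/2) ⇒ n = 2(δ/d)² = 2 × (2.681 / 0.2537)² = 223.44.
Round up to the next whole unit.

n = 224 per group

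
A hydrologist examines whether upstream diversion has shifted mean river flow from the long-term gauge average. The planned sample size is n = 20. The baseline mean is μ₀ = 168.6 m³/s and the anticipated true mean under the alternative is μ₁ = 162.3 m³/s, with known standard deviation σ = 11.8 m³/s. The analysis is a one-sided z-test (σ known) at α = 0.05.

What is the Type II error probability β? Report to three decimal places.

Standardized effect: d = |μ₁ − μ₀| / σ = |162.3 − 168.6| / 11.8 = 0.5339
Noncentrality parameter: δ = d·√n = 0.5339 × √20 = 2.3877
One-sided α = 0.05 → critical value z_{0.05} = 1.645.
Power = P(Z > 1.645 − δ) = Φ(0.743) = 0.7712.
Type II error: β = 1 − power = 1 − 0.7712 = 0.2288.

β ≈ 0.229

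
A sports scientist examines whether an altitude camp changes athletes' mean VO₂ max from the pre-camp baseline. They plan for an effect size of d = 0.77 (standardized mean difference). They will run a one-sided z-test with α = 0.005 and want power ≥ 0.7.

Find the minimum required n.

Set Φ(δ − 2.576) = 0.7; then δ − 2.576 = Φ⁻¹(0.7) = 0.524, giving δ = 3.100.
δ = d·√n ⇒ n = (δ/d)² = (3.100 / 0.77)² = 16.21.
Round up to the next whole unit.

n = 17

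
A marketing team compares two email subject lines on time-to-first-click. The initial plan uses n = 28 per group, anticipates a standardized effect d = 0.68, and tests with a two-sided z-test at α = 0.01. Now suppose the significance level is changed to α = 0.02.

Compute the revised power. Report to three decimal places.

Power ≈ 0.586

δ = d·√(n/2) = 0.68 × √(28/2) = 2.5443 (unchanged). New critical value: z_{0.01} = 2.326.
Revised power = Φ(δ − 2.326) + Φ(−δ − 2.326) = Φ(0.218) + Φ(-4.871) = 0.5863 + 0.0000 = 0.5863.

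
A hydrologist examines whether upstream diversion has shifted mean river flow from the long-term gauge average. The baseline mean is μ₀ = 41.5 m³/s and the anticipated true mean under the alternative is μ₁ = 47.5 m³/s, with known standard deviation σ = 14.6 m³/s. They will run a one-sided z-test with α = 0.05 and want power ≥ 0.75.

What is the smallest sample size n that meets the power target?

n = 32

Standardized effect: d = |μ₁ − μ₀| / σ = |47.5 − 41.5| / 14.6 = 0.4110
Set Φ(δ − 1.645) = 0.75; then δ − 1.645 = Φ⁻¹(0.75) = 0.674, giving δ = 2.319.
δ = d·√n ⇒ n = (δ/d)² = (2.319 / 0.4110)² = 31.85.
Rounding up, n = 32.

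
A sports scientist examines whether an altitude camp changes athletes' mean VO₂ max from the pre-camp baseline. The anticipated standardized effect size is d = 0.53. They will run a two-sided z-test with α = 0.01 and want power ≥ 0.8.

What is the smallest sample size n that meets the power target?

For power 0.8 need Φ(δ − z_{0.005}) = 0.8, so δ = z_{0.005} + z_{0.20} = 2.576 + 0.842 = 3.417.
(The Φ(−δ − z_{α/2}) term is vanishingly small for δ > 0 and is dropped in the standard sample-size formula.)
δ = d·√n ⇒ n = (δ/d)² = (3.417 / 0.53)² = 41.58.
Round up to the next whole unit.

n = 42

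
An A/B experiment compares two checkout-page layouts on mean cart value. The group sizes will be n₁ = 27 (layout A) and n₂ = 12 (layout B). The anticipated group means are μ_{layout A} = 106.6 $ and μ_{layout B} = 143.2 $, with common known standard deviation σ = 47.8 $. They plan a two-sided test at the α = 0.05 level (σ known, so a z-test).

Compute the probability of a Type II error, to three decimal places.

Standardized effect: d = |μ_{layout A} − μ_{layout B}| / σ = |106.6 − 143.2| / 47.8 = 0.7657
Noncentrality parameter: δ = d / √(1/n₁ + 1/n₂) = 0.7657 / √(1/27 + 1/12) = 2.2070
Two-sided α = 0.05 → critical value z_{0.025} = 1.960.
Power = Φ(δ − 1.960) + Φ(−δ − 1.960) = Φ(0.247) + Φ(-4.167) = 0.5975 + 0.0000 = 0.5976.
Type II error: β = 1 − power = 1 − 0.5976 = 0.4024.

β ≈ 0.402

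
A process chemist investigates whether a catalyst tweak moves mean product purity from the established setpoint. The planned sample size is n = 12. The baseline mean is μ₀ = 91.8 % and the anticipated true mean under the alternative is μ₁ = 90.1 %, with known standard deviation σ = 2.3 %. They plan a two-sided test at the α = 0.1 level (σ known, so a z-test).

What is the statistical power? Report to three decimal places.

Standardized effect: d = |μ₁ − μ₀| / σ = |90.1 − 91.8| / 2.3 = 0.7391
Noncentrality parameter: δ = d·√n = 0.7391 × √12 = 2.5604
Two-sided α = 0.1 → critical value z_{0.05} = 1.645.
Power = Φ(δ − 1.645) + Φ(−δ − 1.645) = Φ(0.916) + Φ(-4.205) = 0.8201 + 0.0000 = 0.8201.

Power ≈ 0.820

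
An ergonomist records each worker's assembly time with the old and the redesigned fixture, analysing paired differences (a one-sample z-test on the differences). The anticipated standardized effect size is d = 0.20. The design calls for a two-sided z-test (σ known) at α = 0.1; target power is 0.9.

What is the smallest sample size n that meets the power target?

n = 215

For power 0.9 need Φ(δ − z_{0.05}) = 0.9, so δ = z_{0.05} + z_{0.10} = 1.645 + 1.282 = 2.926.
(The Φ(−δ − z_{α/2}) term is vanishingly small for δ > 0 and is dropped in the standard sample-size formula.)
δ = d·√n ⇒ n = (δ/d)² = (2.926 / 0.20)² = 214.10.
Round up to the next whole unit.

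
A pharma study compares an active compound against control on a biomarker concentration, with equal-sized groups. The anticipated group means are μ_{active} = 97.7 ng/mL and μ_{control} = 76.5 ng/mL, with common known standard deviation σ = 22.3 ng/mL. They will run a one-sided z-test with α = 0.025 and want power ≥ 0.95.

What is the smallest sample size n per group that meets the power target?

n = 29 per group

Standardized effect: d = |μ_{active} − μ_{control}| / σ = |97.7 − 76.5| / 22.3 = 0.9507
Set Φ(δ − 1.960) = 0.95; then δ − 1.960 = Φ⁻¹(0.95) = 1.645, giving δ = 3.605.
δ = d·√(n/2) ⇒ n = 2(δ/d)² = 2 × (3.605 / 0.9507)² = 28.76.
Round up to the next whole unit.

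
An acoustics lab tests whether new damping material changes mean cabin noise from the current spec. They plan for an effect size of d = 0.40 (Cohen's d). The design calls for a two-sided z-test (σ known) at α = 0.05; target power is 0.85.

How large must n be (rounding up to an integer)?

Set Φ(δ − 1.960) = 0.85; then δ − 1.960 = Φ⁻¹(0.85) = 1.036, giving δ = 2.996.
(The Φ(−δ − z_{α/2}) term is vanishingly small for δ > 0 and is dropped in the standard sample-size formula.)
δ = d·√n ⇒ n = (δ/d)² = (2.996 / 0.40)² = 56.11.
Rounding up, n = 57.

n = 57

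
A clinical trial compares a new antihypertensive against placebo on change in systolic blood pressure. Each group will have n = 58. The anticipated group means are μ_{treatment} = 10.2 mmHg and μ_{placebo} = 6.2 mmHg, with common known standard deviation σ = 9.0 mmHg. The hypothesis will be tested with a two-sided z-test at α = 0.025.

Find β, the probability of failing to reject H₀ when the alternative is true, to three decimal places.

Standardized effect: d = |μ_{treatment} − μ_{placebo}| / σ = |10.2 − 6.2| / 9.0 = 0.4444
Noncentrality parameter: δ = d·√(n/2) = 0.4444 × √(58/2) = 2.3934
Two-sided α = 0.025 → critical value z_{0.0125} = 2.241.
Power = Φ(δ − 2.241) + Φ(−δ − 2.241) = Φ(0.152) + Φ(-4.635) = 0.5604 + 0.0000 = 0.5604.
Type II error: β = 1 − power = 1 − 0.5604 = 0.4396.

β ≈ 0.440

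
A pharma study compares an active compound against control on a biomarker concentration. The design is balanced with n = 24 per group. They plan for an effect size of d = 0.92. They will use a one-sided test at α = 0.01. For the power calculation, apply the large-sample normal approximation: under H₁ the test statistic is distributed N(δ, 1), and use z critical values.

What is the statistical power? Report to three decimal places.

Power ≈ 0.805

Noncentrality parameter: λ = d·√(n/2) = 0.92 × √(24/2) = 3.1870
One-sided α = 0.01 → critical value z_{0.01} = 2.326.
Power = P(Z > 2.326 − λ) = Φ(0.861) = 0.8053.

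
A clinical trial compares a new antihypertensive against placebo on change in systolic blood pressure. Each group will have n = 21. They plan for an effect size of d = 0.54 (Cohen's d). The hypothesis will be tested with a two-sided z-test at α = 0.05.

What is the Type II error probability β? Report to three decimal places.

Noncentrality parameter: λ = d·√(n/2) = 0.54 × √(21/2) = 1.7498
Critical value for a two-sided test at α = 0.05: z_{α/2} = 1.960.
Power = Φ(λ − 1.960) + Φ(−λ − 1.960) = Φ(-0.210) + Φ(-3.710) = 0.4168 + 0.0001 = 0.4169.
Type II error: β = 1 − power = 1 − 0.4169 = 0.5831.

β ≈ 0.583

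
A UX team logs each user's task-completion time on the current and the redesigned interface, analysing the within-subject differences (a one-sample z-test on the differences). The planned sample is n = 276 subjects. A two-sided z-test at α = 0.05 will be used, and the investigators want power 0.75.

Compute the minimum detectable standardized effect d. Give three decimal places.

Required noncentrality: δ = z_{0.025} + z_{0.25} = 1.960 + 0.674 = 2.634.
(The second rejection-region term Φ(−δ − z_{α/2}) is negligible and dropped.)
δ = d·√n ⇒ d = δ/√n = 2.634/√276 = 0.1586.

d ≈ 0.159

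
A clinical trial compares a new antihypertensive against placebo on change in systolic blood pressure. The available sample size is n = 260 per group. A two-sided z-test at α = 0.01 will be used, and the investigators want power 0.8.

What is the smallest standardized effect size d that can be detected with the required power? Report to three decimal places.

Need Φ(δ − 2.576) = 0.8, so δ = 2.576 + 0.842 = 3.417.
(Lower-tail contribution to power is negligible for δ > 0.)
δ = d·√(n/2) ⇒ d = δ/√(n/2) = 3.417/√(260/2) = 0.2997.

d ≈ 0.300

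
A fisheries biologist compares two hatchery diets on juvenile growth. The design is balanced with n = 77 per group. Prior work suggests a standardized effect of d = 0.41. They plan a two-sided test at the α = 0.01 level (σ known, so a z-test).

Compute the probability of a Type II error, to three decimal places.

β ≈ 0.513

Noncentrality parameter: δ = d·√(n/2) = 0.41 × √(77/2) = 2.5440
Two-sided α = 0.01 → critical value z_{0.005} = 2.576.
Power = Φ(δ − 2.576) + Φ(−δ − 2.576) = Φ(-0.032) + Φ(-5.120) = 0.4873 + 0.0000 = 0.4873.
Type II error: β = 1 − power = 1 − 0.4873 = 0.5127.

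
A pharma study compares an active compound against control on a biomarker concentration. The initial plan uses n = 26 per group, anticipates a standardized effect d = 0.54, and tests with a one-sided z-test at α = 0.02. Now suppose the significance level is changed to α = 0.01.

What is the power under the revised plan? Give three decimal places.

δ = d·√(n/2) = 0.54 × √(26/2) = 1.9470 (unchanged). New critical value: z_{0.01} = 2.326.
Revised power = P(Z > 2.326 − δ) = Φ(-0.379) = 0.3522.

Power ≈ 0.352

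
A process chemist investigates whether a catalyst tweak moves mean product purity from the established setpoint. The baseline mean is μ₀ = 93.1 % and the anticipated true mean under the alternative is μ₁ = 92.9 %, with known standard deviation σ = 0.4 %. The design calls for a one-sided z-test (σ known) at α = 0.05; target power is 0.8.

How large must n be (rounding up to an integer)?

Standardized effect: d = |μ₁ − μ₀| / σ = |92.9 − 93.1| / 0.4 = 0.5000
Set Φ(δ − 1.645) = 0.8; then δ − 1.645 = Φ⁻¹(0.8) = 0.842, giving δ = 2.486.
δ = d·√n ⇒ n = (δ/d)² = (2.486 / 0.5000)² = 24.73.
Rounding up, n = 25.

n = 25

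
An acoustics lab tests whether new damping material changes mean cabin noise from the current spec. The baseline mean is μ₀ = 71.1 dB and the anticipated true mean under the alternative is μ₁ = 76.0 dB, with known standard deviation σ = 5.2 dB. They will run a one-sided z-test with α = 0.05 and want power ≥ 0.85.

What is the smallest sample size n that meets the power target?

Standardized effect: d = |μ₁ − μ₀| / σ = |76.0 − 71.1| / 5.2 = 0.9423
For power 0.85 need Φ(δ − z_{0.05}) = 0.85, so δ = z_{0.05} + z_{0.15} = 1.645 + 1.036 = 2.681.
δ = d·√n ⇒ n = (δ/d)² = (2.681 / 0.9423)² = 8.10.
Round up to the next whole unit.

n = 9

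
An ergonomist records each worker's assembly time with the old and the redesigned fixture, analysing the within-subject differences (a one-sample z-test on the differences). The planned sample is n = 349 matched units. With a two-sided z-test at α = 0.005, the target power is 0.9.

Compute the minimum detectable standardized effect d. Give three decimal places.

d ≈ 0.219

Required noncentrality: δ = z_{0.0025} + z_{0.10} = 2.807 + 1.282 = 4.089.
(Lower-tail contribution to power is negligible for δ > 0.)
δ = d·√n ⇒ d = δ/√n = 4.089/√349 = 0.2189.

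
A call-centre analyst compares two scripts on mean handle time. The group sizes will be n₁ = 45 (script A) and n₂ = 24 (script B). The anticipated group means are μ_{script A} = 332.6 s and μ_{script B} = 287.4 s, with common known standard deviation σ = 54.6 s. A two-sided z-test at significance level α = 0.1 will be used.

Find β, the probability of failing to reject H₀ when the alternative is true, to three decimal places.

Standardized effect: d = |μ_{script A} − μ_{script B}| / σ = |332.6 − 287.4| / 54.6 = 0.8278
Noncentrality parameter: δ = d / √(1/n₁ + 1/n₂) = 0.8278 / √(1/45 + 1/24) = 3.2752
Two-sided α = 0.1 → critical value z_{0.05} = 1.645.
Power = Φ(δ − 1.645) + Φ(−δ − 1.645) = Φ(1.630) + Φ(-4.920) = 0.9485 + 0.0000 = 0.9485.
Type II error: β = 1 − power = 1 − 0.9485 = 0.0515.

β ≈ 0.052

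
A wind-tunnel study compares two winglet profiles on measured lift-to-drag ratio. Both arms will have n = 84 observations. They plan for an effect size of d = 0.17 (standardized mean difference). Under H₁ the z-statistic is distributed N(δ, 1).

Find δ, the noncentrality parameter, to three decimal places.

The noncentrality parameter scales effect size by the design's sample-size factor: δ = d·√(n/2) = 0.17 × √(84/2) = 1.1017

δ ≈ 1.102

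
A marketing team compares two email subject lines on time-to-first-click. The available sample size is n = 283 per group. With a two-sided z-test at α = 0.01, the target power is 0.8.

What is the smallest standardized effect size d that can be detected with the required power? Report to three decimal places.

Need Φ(δ − 2.576) = 0.8, so δ = 2.576 + 0.842 = 3.417.
(The second rejection-region term Φ(−δ − z_{α/2}) is negligible and dropped.)
δ = d·√(n/2) ⇒ d = δ/√(n/2) = 3.417/√(283/2) = 0.2873.

d ≈ 0.287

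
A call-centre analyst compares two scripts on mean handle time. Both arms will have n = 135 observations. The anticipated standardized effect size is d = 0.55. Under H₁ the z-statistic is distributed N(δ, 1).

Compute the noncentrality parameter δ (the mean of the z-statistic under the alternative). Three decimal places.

The noncentrality parameter scales effect size by the design's sample-size factor: δ = d·√(n/2) = 0.55 × √(135/2) = 4.5187

δ ≈ 4.519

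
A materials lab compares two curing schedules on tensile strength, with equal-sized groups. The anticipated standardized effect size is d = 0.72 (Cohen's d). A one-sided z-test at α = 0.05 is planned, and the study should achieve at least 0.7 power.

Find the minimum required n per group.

n = 19 per group

Set Φ(δ − 1.645) = 0.7; then δ − 1.645 = Φ⁻¹(0.7) = 0.524, giving δ = 2.169.
δ = d·√(n/2) ⇒ n = 2(δ/d)² = 2 × (2.169 / 0.72)² = 18.15.
Round up to the next whole unit.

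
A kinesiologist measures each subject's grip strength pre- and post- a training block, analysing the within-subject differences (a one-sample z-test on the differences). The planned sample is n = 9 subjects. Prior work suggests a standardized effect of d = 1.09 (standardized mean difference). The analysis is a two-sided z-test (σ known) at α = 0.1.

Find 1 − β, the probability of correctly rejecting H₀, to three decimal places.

Power ≈ 0.948

Noncentrality parameter: δ = d·√n = 1.09 × √9 = 3.2700
Two-sided α = 0.1 → critical value z_{0.05} = 1.645.
Power = Φ(δ − 1.645) + Φ(−δ − 1.645) = Φ(1.625) + Φ(-4.915) = 0.9479 + 0.0000 = 0.9479.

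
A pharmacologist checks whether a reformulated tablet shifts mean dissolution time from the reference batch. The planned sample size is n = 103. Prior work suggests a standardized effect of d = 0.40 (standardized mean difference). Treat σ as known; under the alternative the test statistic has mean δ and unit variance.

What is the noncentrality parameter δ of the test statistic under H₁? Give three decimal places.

The noncentrality parameter scales effect size by the design's sample-size factor: δ = d·√n = 0.40 × √103 = 4.0596

δ ≈ 4.060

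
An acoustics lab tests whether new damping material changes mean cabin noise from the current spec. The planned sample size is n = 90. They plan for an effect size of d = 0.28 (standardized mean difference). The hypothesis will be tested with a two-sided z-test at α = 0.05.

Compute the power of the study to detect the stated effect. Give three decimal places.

Noncentrality parameter: δ = d·√n = 0.28 × √90 = 2.6563
Critical value for a two-sided test at α = 0.05: z_{α/2} = 1.960.
Power = Φ(δ − 1.960) + Φ(−δ − 1.960) = Φ(0.696) + Φ(-4.616) = 0.7569 + 0.0000 = 0.7569.

Power ≈ 0.757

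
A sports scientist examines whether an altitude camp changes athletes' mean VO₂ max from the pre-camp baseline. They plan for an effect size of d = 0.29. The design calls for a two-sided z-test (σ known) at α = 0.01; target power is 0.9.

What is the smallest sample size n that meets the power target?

n = 177

For power 0.9 need Φ(δ − z_{0.005}) = 0.9, so δ = z_{0.005} + z_{0.10} = 2.576 + 1.282 = 3.857.
(Ignoring the negligible lower-tail rejection probability gives the usual closed-form inversion.)
δ = d·√n ⇒ n = (δ/d)² = (3.857 / 0.29)² = 176.92.
Round up to the next whole unit.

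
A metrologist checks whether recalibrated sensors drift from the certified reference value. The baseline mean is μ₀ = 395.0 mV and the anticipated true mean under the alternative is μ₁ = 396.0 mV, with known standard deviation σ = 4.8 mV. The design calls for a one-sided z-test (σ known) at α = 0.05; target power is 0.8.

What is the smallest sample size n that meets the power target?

n = 143

Standardized effect: d = |μ₁ − μ₀| / σ = |396.0 − 395.0| / 4.8 = 0.2083
Set Φ(δ − 1.645) = 0.8; then δ − 1.645 = Φ⁻¹(0.8) = 0.842, giving δ = 2.486.
δ = d·√n ⇒ n = (δ/d)² = (2.486 / 0.2083)² = 142.45.
Rounding up, n = 143.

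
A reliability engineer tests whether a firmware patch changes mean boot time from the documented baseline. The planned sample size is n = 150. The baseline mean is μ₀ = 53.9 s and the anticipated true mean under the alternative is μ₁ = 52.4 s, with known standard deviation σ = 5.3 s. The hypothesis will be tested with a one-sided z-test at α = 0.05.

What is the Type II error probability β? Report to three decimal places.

Standardized effect: d = |μ₁ − μ₀| / σ = |52.4 − 53.9| / 5.3 = 0.2830
Noncentrality parameter: δ = d·√n = 0.2830 × √150 = 3.4663
Critical value for a one-sided test at α = 0.05: z_α = 1.645.
Power = P(Z > 1.645 − δ) = Φ(1.821) = 0.9657.
Type II error: β = 1 − power = 1 − 0.9657 = 0.0343.

β ≈ 0.034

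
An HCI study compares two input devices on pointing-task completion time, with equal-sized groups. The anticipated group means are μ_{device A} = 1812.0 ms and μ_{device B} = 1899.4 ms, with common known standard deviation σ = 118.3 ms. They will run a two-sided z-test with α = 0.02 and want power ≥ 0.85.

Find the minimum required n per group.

Standardized effect: d = |μ_{device A} − μ_{device B}| / σ = |1812.0 − 1899.4| / 118.3 = 0.7388
For power 0.85 need Φ(δ − z_{0.01}) = 0.85, so δ = z_{0.01} + z_{0.15} = 2.326 + 1.036 = 3.363.
(The Φ(−δ − z_{α/2}) term is vanishingly small for δ > 0 and is dropped in the standard sample-size formula.)
δ = d·√(n/2) ⇒ n = 2(δ/d)² = 2 × (3.363 / 0.7388)² = 41.44.
Rounding up, n = 42 per group.

n = 42 per group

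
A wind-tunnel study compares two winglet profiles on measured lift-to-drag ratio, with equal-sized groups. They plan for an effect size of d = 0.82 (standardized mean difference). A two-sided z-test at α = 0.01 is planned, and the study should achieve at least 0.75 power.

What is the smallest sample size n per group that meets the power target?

n = 32 per group

For power 0.75 need Φ(δ − z_{0.005}) = 0.75, so δ = z_{0.005} + z_{0.25} = 2.576 + 0.674 = 3.250.
(For δ > 0 the lower-tail rejection region contributes negligibly to power, so the one-term inversion is standard.)
δ = d·√(n/2) ⇒ n = 2(δ/d)² = 2 × (3.250 / 0.82)² = 31.42.
Rounding up, n = 32 per group.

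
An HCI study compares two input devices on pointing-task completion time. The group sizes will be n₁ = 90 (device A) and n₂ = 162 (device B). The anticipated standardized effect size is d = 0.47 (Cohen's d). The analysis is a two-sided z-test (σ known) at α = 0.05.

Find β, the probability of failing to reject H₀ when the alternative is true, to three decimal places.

Noncentrality parameter: δ = d / √(1/n₁ + 1/n₂) = 0.47 / √(1/90 + 1/162) = 3.5750
Critical value for a two-sided test at α = 0.05: z_{α/2} = 1.960.
Power = Φ(δ − 1.960) + Φ(−δ − 1.960) = Φ(1.615) + Φ(-5.535) = 0.9468 + 0.0000 = 0.9468.
Type II error: β = 1 − power = 1 − 0.9468 = 0.0532.

β ≈ 0.053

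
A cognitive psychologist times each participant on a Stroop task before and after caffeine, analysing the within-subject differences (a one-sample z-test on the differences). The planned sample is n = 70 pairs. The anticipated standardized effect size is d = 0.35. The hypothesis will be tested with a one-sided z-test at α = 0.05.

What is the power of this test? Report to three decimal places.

Noncentrality parameter: δ = d·√n = 0.35 × √70 = 2.9283
Critical value for a one-sided test at α = 0.05: z_α = 1.645.
Power = Φ(δ − 1.645) = Φ(1.283) = 0.9003.

Power ≈ 0.900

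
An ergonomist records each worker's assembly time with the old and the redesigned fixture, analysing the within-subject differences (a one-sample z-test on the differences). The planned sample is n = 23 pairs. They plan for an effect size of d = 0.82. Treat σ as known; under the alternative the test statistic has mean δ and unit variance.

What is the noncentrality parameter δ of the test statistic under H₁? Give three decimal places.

δ = d·√n = 0.82 × √23 = 3.9326

δ ≈ 3.933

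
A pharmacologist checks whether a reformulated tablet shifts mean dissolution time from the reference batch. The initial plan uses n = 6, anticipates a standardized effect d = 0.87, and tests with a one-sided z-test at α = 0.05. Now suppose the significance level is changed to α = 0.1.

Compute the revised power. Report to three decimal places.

Power ≈ 0.802

δ = d·√n = 0.87 × √6 = 2.1311 (unchanged). New critical value: z_{0.1} = 1.282.
Revised power = Φ(δ − 1.282) = Φ(0.850) = 0.8022.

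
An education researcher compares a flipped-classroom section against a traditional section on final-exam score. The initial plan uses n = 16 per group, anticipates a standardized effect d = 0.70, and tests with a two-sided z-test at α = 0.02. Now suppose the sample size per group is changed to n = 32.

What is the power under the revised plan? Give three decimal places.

With n = 32 per group: δ = d·√(n/2) = 0.70 × √(32/2) = 2.8000. Critical value z_{0.01} = 2.326.
Revised power = Φ(δ − 2.326) + Φ(−δ − 2.326) = Φ(0.474) + Φ(-5.126) = 0.6821 + 0.0000 = 0.6821.

Power ≈ 0.682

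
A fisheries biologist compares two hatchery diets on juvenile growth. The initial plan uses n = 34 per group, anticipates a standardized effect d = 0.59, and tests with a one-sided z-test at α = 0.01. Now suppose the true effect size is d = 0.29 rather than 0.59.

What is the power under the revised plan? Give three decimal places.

With d = 0.29: δ = d·√(n/2) = 0.29 × √(34/2) = 1.1957. Critical value z_{0.01} = 2.326.
Revised power = Φ(δ − 2.326) = Φ(-1.131) = 0.1291.

Power ≈ 0.129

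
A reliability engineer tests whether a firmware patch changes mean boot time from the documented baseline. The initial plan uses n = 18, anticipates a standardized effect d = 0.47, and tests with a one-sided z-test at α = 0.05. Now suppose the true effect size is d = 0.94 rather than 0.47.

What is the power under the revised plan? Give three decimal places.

Power ≈ 0.990

With d = 0.94: δ = d·√n = 0.94 × √18 = 3.9881. Critical value z_{0.05} = 1.645.
Revised power = Φ(δ − 1.645) = Φ(2.343) = 0.9904.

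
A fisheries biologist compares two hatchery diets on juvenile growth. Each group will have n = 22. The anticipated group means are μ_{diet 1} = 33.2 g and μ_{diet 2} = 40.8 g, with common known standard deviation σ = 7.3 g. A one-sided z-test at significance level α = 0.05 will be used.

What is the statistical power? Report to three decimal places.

Power ≈ 0.965

Standardized effect: d = |μ_{diet 1} − μ_{diet 2}| / σ = |33.2 − 40.8| / 7.3 = 1.0411
Noncentrality parameter: δ = d·√(n/2) = 1.0411 × √(22/2) = 3.4529
Critical value for a one-sided test at α = 0.05: z_α = 1.645.
Power = P(Z > 1.645 − δ) = Φ(1.808) = 0.9647.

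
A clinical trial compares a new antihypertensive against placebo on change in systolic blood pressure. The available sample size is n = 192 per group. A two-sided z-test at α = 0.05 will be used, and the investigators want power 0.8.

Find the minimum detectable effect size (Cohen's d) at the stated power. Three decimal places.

Need Φ(δ − 1.960) = 0.8, so δ = 1.960 + 0.842 = 2.802.
(Lower-tail contribution to power is negligible for δ > 0.)
δ = d·√(n/2) ⇒ d = δ/√(n/2) = 2.802/√(192/2) = 0.2859.

d ≈ 0.286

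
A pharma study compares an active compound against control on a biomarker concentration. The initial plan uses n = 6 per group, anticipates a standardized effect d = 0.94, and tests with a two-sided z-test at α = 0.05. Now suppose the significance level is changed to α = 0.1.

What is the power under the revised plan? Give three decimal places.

Power ≈ 0.494

δ = d·√(n/2) = 0.94 × √(6/2) = 1.6281 (unchanged). New critical value: z_{0.05} = 1.645.
Revised power = Φ(δ − 1.645) + Φ(−δ − 1.645) = Φ(-0.017) + Φ(-3.273) = 0.4933 + 0.0005 = 0.4939.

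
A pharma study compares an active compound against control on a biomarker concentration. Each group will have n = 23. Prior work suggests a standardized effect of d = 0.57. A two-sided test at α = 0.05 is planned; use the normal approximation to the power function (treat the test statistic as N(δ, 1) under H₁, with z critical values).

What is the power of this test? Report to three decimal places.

Power ≈ 0.489

Noncentrality parameter: δ = d·√(n/2) = 0.57 × √(23/2) = 1.9330
Critical value for a two-sided test at α = 0.05: z_{α/2} = 1.960.
Power = Φ(δ − 1.960) + Φ(−δ − 1.960) = Φ(-0.027) + Φ(-3.893) = 0.4892 + 0.0000 = 0.4893.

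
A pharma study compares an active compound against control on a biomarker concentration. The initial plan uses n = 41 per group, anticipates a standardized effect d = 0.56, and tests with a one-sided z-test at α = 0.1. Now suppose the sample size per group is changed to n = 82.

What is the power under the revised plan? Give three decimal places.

With n = 82 per group: δ = d·√(n/2) = 0.56 × √(82/2) = 3.5857. Critical value z_{0.1} = 1.282.
Revised power = Φ(δ − 1.282) = Φ(2.304) = 0.9894.

Power ≈ 0.989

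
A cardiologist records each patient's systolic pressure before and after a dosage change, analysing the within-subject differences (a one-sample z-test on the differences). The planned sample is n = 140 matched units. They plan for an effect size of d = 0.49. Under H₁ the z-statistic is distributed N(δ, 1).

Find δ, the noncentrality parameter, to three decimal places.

δ ≈ 5.798

The noncentrality parameter scales effect size by the design's sample-size factor: δ = d·√n = 0.49 × √140 = 5.7978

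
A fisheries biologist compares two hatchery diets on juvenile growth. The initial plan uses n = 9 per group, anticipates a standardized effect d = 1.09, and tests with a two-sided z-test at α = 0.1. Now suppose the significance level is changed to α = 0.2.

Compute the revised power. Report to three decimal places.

Power ≈ 0.849

δ = d·√(n/2) = 1.09 × √(9/2) = 2.3122 (unchanged). New critical value: z_{0.1} = 1.282.
Revised power = Φ(δ − 1.282) + Φ(−δ − 1.282) = Φ(1.031) + Φ(-3.594) = 0.8487 + 0.0002 = 0.8488.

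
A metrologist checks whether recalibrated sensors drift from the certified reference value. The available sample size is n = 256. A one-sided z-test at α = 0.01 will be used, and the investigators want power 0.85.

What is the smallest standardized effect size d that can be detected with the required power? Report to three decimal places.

Need Φ(δ − 2.326) = 0.85, so δ = 2.326 + 1.036 = 3.363.
δ = d·√n ⇒ d = δ/√n = 3.363/√256 = 0.2102.

d ≈ 0.210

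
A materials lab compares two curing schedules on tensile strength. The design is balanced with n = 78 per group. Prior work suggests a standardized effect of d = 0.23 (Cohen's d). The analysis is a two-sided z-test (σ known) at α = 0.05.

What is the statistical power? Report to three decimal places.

Power ≈ 0.301

Noncentrality parameter: δ = d·√(n/2) = 0.23 × √(78/2) = 1.4363
Critical value for a two-sided test at α = 0.05: z_{α/2} = 1.960.
Power = Φ(δ − 1.960) + Φ(−δ − 1.960) = Φ(-0.524) + Φ(-3.396) = 0.3003 + 0.0003 = 0.3006.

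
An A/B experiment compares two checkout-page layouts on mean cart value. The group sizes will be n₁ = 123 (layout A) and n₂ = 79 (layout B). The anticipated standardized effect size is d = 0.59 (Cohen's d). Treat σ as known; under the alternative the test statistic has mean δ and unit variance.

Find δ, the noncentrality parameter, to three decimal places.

The noncentrality parameter scales effect size by the design's sample-size factor: δ = d / √(1/n₁ + 1/n₂) = 0.59 / √(1/123 + 1/79) = 4.0921

δ ≈ 4.092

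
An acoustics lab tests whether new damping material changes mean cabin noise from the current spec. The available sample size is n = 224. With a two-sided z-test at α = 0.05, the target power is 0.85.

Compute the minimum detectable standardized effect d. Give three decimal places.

Need Φ(δ − 1.960) = 0.85, so δ = 1.960 + 1.036 = 2.996.
(Lower-tail contribution to power is negligible for δ > 0.)
δ = d·√n ⇒ d = δ/√n = 2.996/√224 = 0.2002.

d ≈ 0.200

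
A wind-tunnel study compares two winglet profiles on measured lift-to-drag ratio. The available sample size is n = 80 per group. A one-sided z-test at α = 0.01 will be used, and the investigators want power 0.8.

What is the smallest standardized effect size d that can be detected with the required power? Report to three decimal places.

d ≈ 0.501

Need Φ(δ − 2.326) = 0.8, so δ = 2.326 + 0.842 = 3.168.
δ = d·√(n/2) ⇒ d = δ/√(n/2) = 3.168/√(80/2) = 0.5009.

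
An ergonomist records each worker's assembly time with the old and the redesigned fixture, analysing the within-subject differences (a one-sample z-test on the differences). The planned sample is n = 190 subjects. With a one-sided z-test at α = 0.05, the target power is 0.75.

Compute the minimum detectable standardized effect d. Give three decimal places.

Need Φ(δ − 1.645) = 0.75, so δ = 1.645 + 0.674 = 2.319.
δ = d·√n ⇒ d = δ/√n = 2.319/√190 = 0.1683.

d ≈ 0.168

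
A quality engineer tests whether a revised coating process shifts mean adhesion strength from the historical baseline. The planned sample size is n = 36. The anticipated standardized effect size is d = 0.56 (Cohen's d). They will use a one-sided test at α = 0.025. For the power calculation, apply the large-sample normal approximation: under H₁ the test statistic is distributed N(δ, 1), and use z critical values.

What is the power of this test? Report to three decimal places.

Noncentrality parameter: δ = d·√n = 0.56 × √36 = 3.3600
One-sided α = 0.025 → critical value z_{0.025} = 1.960.
Power = Φ(δ − 1.960) = Φ(1.400) = 0.9192.

Power ≈ 0.919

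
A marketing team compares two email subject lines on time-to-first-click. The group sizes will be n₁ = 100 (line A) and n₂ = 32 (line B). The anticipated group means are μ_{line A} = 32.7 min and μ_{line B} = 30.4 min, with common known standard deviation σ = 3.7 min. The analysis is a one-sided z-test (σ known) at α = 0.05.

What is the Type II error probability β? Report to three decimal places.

β ≈ 0.078

Standardized effect: d = |μ_{line A} − μ_{line B}| / σ = |32.7 − 30.4| / 3.7 = 0.6216
Noncentrality parameter: δ = d / √(1/n₁ + 1/n₂) = 0.6216 / √(1/100 + 1/32) = 3.0607
Critical value for a one-sided test at α = 0.05: z_α = 1.645.
Power = P(Z > 1.645 − δ) = Φ(1.416) = 0.9216.
Type II error: β = 1 − power = 1 − 0.9216 = 0.0784.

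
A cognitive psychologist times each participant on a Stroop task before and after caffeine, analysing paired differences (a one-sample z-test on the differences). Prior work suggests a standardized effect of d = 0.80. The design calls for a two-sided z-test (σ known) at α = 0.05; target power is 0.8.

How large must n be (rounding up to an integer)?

n = 13

Set Φ(δ − 1.960) = 0.8; then δ − 1.960 = Φ⁻¹(0.8) = 0.842, giving δ = 2.802.
(Ignoring the negligible lower-tail rejection probability gives the usual closed-form inversion.)
δ = d·√n ⇒ n = (δ/d)² = (2.802 / 0.80)² = 12.26.
Rounding up, n = 13.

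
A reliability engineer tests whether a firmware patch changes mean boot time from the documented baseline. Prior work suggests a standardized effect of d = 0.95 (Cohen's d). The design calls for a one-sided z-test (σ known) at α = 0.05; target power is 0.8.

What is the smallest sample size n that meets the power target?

Set Φ(δ − 1.645) = 0.8; then δ − 1.645 = Φ⁻¹(0.8) = 0.842, giving δ = 2.486.
δ = d·√n ⇒ n = (δ/d)² = (2.486 / 0.95)² = 6.85.
Rounding up, n = 7.

n = 7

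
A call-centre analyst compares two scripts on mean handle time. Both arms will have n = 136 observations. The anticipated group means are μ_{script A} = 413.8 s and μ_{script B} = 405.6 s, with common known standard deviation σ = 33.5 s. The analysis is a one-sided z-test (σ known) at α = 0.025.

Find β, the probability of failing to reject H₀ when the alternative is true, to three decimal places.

β ≈ 0.477

Standardized effect: d = |μ_{script A} − μ_{script B}| / σ = |413.8 − 405.6| / 33.5 = 0.2448
Noncentrality parameter: δ = d·√(n/2) = 0.2448 × √(136/2) = 2.0185
Critical value for a one-sided test at α = 0.025: z_α = 1.960.
Power = Φ(δ − 1.960) = Φ(0.059) = 0.5233.
Type II error: β = 1 − power = 1 − 0.5233 = 0.4767.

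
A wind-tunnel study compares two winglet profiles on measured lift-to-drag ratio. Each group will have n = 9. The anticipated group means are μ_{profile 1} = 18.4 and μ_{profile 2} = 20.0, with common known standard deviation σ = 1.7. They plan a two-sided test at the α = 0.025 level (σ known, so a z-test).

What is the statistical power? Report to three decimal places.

Power ≈ 0.403

Standardized effect: d = |μ_{profile 1} − μ_{profile 2}| / σ = |18.4 − 20.0| / 1.7 = 0.9412
Noncentrality parameter: δ = d·√(n/2) = 0.9412 × √(9/2) = 1.9965
Two-sided α = 0.025 → critical value z_{0.0125} = 2.241.
Power = Φ(δ − 2.241) + Φ(−δ − 2.241) = Φ(-0.245) + Φ(-4.238) = 0.4033 + 0.0000 = 0.4033.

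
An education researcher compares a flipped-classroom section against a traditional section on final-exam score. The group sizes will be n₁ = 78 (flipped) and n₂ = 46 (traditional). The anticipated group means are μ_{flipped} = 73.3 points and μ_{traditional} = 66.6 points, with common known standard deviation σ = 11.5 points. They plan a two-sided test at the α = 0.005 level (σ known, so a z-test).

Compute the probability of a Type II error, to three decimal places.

Standardized effect: d = |μ_{flipped} − μ_{traditional}| / σ = |73.3 − 66.6| / 11.5 = 0.5826
Noncentrality parameter: δ = d / √(1/n₁ + 1/n₂) = 0.5826 / √(1/78 + 1/46) = 3.1340
Two-sided α = 0.005 → critical value z_{0.0025} = 2.807.
Power = Φ(δ − 2.807) + Φ(−δ − 2.807) = Φ(0.327) + Φ(-5.941) = 0.6281 + 0.0000 = 0.6281.
Type II error: β = 1 − power = 1 − 0.6281 = 0.3719.

β ≈ 0.372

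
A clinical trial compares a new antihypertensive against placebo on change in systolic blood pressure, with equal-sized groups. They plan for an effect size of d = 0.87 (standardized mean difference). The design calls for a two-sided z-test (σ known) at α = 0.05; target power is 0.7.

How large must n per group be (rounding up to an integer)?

Set Φ(δ − 1.960) = 0.7; then δ − 1.960 = Φ⁻¹(0.7) = 0.524, giving δ = 2.484.
(The Φ(−δ − z_{α/2}) term is vanishingly small for δ > 0 and is dropped in the standard sample-size formula.)
δ = d·√(n/2) ⇒ n = 2(δ/d)² = 2 × (2.484 / 0.87)² = 16.31.
Rounding up, n = 17 per group.

n = 17 per group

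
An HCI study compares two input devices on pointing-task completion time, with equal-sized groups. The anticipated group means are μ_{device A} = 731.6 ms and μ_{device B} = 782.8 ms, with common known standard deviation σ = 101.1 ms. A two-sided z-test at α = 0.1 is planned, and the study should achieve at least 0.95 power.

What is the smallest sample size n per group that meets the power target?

n = 85 per group

Standardized effect: d = |μ_{device A} − μ_{device B}| / σ = |731.6 − 782.8| / 101.1 = 0.5064
For power 0.95 need Φ(δ − z_{0.05}) = 0.95, so δ = z_{0.05} + z_{0.05} = 1.645 + 1.645 = 3.290.
(The Φ(−δ − z_{α/2}) term is vanishingly small for δ > 0 and is dropped in the standard sample-size formula.)
δ = d·√(n/2) ⇒ n = 2(δ/d)² = 2 × (3.290 / 0.5064)² = 84.39.
Rounding up, n = 85 per group.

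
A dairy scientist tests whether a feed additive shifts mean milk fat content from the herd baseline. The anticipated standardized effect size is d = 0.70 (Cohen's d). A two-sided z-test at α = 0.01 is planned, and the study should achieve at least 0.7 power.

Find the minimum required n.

n = 20

Set Φ(δ − 2.576) = 0.7; then δ − 2.576 = Φ⁻¹(0.7) = 0.524, giving δ = 3.100.
(The Φ(−δ − z_{α/2}) term is vanishingly small for δ > 0 and is dropped in the standard sample-size formula.)
δ = d·√n ⇒ n = (δ/d)² = (3.100 / 0.70)² = 19.62.
Rounding up, n = 20.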